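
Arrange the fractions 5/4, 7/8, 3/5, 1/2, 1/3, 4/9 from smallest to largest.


Convert to decimal for comparison:
  5/4 = 1.25
  7/8 = 0.875
  3/5 = 0.6
  1/2 = 0.5
  1/3 = 0.3333
  4/9 = 0.4444
Decimals in increasing order: 0.3333 < 0.4444 < 0.5 < 0.6 < 0.875 < 1.25
Writing each back as its fraction gives the sorted order.
Final answer: 1/3, 4/9, 1/2, 3/5, 7/8, 5/4


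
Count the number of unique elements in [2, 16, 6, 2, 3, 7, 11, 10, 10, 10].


List all unique values:
Distinct values: [2, 3, 6, 7, 10, 11, 16]
Count = 7
Final answer: 7


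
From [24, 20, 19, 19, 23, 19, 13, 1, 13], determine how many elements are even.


Check each element:
  24 is even
  20 is even
  19 is odd
  19 is odd
  23 is odd
  19 is odd
  13 is odd
  1 is odd
  13 is odd
Evens: [24, 20]
Count of evens = 2
Final answer: 2


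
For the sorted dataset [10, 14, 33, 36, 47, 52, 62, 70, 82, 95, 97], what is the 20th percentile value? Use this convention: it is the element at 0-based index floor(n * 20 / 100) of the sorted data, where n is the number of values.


The dataset has n = 11 elements.
Index = floor(11 * 20 / 100) = floor(220 / 100) = floor(2.2) = 2
Counting from index 0 in the sorted data, the element at index 2 is 33.
Final answer: 33


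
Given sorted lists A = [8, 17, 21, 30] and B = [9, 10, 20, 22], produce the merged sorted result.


List A: [8, 17, 21, 30]
List B: [9, 10, 20, 22]
Repeatedly compare the front elements and take the smaller:
  8 vs 9 -> take 8
  17 vs 9 -> take 9
  17 vs 10 -> take 10
  17 vs 20 -> take 17
  21 vs 20 -> take 20
  21 vs 22 -> take 21
  30 vs 22 -> take 22
  B is exhausted; append the rest of A: [30]
Final answer: [8, 9, 10, 17, 20, 21, 22, 30]


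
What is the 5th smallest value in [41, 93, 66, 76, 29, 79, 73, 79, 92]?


Sort ascending: [29, 41, 66, 73, 76, 79, 79, 92, 93]
The 5th element (1-indexed) is at index 4.
Value = 76
Final answer: 76


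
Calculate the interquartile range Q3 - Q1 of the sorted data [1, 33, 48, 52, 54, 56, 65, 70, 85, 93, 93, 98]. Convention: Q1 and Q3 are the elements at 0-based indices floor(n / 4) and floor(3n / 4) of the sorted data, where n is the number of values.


The data has n = 12 elements.
Q1 index = floor(12 / 4) = floor(3) = 3; Q3 index = floor(3 * 12 / 4) = floor(9) = 9
Q1 = element at index 3 = 52
Q3 = element at index 9 = 93
IQR = 93 - 52 = 41
Final answer: 41


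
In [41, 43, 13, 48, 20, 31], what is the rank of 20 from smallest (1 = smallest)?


Sort ascending: [13, 20, 31, 41, 43, 48]
Find 20 in the sorted list.
20 is at position 2 (1-indexed).
Final answer: 2


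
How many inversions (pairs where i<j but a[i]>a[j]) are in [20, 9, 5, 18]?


For each element, count the later elements that are smaller than it:
  20 (index 0): smaller elements after it = [9, 5, 18] -> 3
  9 (index 1): smaller elements after it = [5] -> 1
  5 (index 2): smaller elements after it = [] -> 0
Total inversions = 3 + 1 + 0 = 4
Final answer: 4


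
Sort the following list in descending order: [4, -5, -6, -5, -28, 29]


Original list: [4, -5, -6, -5, -28, 29]
Repeatedly take the largest remaining element:
  Remaining [4, -5, -6, -5, -28, 29] -> largest is 29
  Remaining [4, -5, -6, -5, -28] -> largest is 4
  Remaining [-5, -6, -5, -28] -> largest is -5
  Remaining [-6, -5, -28] -> largest is -5
  Remaining [-6, -28] -> largest is -6
  Remaining [-28] -> largest is -28
Collecting the picks in order gives the descending list.
Final answer: [29, 4, -5, -5, -6, -28]


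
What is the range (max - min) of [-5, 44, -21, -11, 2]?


Maximum value: 44
Minimum value: -21
Range = 44 - (-21) = 65
Final answer: 65


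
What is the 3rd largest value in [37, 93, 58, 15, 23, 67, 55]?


Sort descending: [93, 67, 58, 55, 37, 23, 15]
The 3rd element (1-indexed) is at index 2.
Value = 58
Final answer: 58


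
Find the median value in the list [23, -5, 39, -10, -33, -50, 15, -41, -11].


First, sort the list: [-50, -41, -33, -11, -10, -5, 15, 23, 39]
The list has 9 elements (odd count).
The middle index is 4 (0-based), and the element there is -10.
Final answer: -10


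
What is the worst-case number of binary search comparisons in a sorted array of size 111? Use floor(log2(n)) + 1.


Binary search halves the search space each step.
Maximum comparisons = floor(log2(111)) + 1
log2(111) = 6.7944
floor(log2(111)) = 6, so 6 + 1 = 7
Final answer: 7


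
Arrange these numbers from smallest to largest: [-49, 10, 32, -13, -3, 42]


Original list: [-49, 10, 32, -13, -3, 42]
Repeatedly take the smallest remaining element:
  Remaining [-49, 10, 32, -13, -3, 42] -> smallest is -49
  Remaining [10, 32, -13, -3, 42] -> smallest is -13
  Remaining [10, 32, -3, 42] -> smallest is -3
  Remaining [10, 32, 42] -> smallest is 10
  Remaining [32, 42] -> smallest is 32
  Remaining [42] -> smallest is 42
Collecting the picks in order gives the sorted list.
Final answer: [-49, -13, -3, 10, 32, 42]


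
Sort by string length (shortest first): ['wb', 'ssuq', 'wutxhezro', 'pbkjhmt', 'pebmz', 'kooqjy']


Compute lengths:
  'wb' has length 2
  'ssuq' has length 4
  'wutxhezro' has length 9
  'pbkjhmt' has length 7
  'pebmz' has length 5
  'kooqjy' has length 6
Lengths in increasing order: 2 < 4 < 5 < 6 < 7 < 9
Listing the words in that order gives the answer.
Final answer: ['wb', 'ssuq', 'pebmz', 'kooqjy', 'pbkjhmt', 'wutxhezro']


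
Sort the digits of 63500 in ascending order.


The number 63500 has digits: 6, 3, 5, 0, 0
Sorted: 0, 0, 3, 5, 6
Joining the sorted digits gives the result.
Final answer: 00356


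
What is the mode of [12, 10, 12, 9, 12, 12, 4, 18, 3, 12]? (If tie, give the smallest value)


Count the frequency of each value:
  3 appears 1 time(s)
  4 appears 1 time(s)
  9 appears 1 time(s)
  10 appears 1 time(s)
  12 appears 5 time(s)
  18 appears 1 time(s)
Maximum frequency is 5.
Only 12 reaches that frequency, so it is the mode.
Final answer: 12


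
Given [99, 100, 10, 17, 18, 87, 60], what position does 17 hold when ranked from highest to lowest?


Sort descending: [100, 99, 87, 60, 18, 17, 10]
Find 17 in the sorted list.
17 is at position 6.
Final answer: 6


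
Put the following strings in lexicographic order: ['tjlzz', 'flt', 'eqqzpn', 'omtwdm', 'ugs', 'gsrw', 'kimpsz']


Compare strings character by character (the first differing letter decides):
  'eqqzpn' < 'flt' since 'e' < 'f' at position 1
  'flt' < 'gsrw' since 'f' < 'g' at position 1
  'gsrw' < 'kimpsz' since 'g' < 'k' at position 1
  'kimpsz' < 'omtwdm' since 'k' < 'o' at position 1
  'omtwdm' < 'tjlzz' since 'o' < 't' at position 1
  'tjlzz' < 'ugs' since 't' < 'u' at position 1
Chaining these comparisons gives the alphabetical order.
Final answer: ['eqqzpn', 'flt', 'gsrw', 'kimpsz', 'omtwdm', 'tjlzz', 'ugs']


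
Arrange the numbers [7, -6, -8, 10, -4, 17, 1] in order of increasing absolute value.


Compute absolute values:
  |7| = 7
  |-6| = 6
  |-8| = 8
  |10| = 10
  |-4| = 4
  |17| = 17
  |1| = 1
Absolute values in increasing order: 1 < 4 < 6 < 7 < 8 < 10 < 17
Listing the original numbers in that order gives the answer.
Final answer: [1, -4, -6, 7, -8, 10, 17]


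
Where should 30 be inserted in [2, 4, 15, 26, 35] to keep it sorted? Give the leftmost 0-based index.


List is sorted: [2, 4, 15, 26, 35]
We need the leftmost position where 30 can be inserted, i.e. the first index whose element is >= 30 (or the end of the list if none is).
Binary search with low=0, high=5 (0-based indices):
  low=0, high=5, mid=2: a[2]=15 < 30, so low = 3
  low=3, high=5, mid=4: a[4]=35 >= 30, so high = 4
  low=3, high=4, mid=3: a[3]=26 < 30, so low = 4
Now low = high = 4, so the insertion index is 4.
Final answer: 4


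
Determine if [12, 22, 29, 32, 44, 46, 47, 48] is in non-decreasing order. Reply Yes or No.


Check consecutive pairs:
  12 <= 22? True
  22 <= 29? True
  29 <= 32? True
  32 <= 44? True
  44 <= 46? True
  46 <= 47? True
  47 <= 48? True
Every consecutive pair is in order, so the list is non-decreasing.
Final answer: Yes


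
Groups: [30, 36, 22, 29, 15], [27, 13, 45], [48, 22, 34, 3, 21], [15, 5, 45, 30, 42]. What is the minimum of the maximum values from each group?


Find max of each group:
  Group 1: [30, 36, 22, 29, 15] -> max = 36
  Group 2: [27, 13, 45] -> max = 45
  Group 3: [48, 22, 34, 3, 21] -> max = 48
  Group 4: [15, 5, 45, 30, 42] -> max = 45
Maxes: [36, 45, 48, 45]
Minimum of maxes = 36
Final answer: 36


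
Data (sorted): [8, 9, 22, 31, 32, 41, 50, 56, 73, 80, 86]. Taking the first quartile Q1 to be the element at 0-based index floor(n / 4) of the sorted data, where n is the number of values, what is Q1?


The list has n = 11 elements.
Q1 index = floor(11 / 4) = floor(2.75) = 2
Counting from index 0 in the sorted data, the element at index 2 is 22.
Final answer: 22


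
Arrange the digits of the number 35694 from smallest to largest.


The number 35694 has digits: 3, 5, 6, 9, 4
Sorted: 3, 4, 5, 6, 9
Joining the sorted digits gives the result.
Final answer: 34569


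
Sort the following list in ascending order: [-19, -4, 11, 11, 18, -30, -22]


Original list: [-19, -4, 11, 11, 18, -30, -22]
Repeatedly take the smallest remaining element:
  Remaining [-19, -4, 11, 11, 18, -30, -22] -> smallest is -30
  Remaining [-19, -4, 11, 11, 18, -22] -> smallest is -22
  Remaining [-19, -4, 11, 11, 18] -> smallest is -19
  Remaining [-4, 11, 11, 18] -> smallest is -4
  Remaining [11, 11, 18] -> smallest is 11
  Remaining [11, 18] -> smallest is 11
  Remaining [18] -> smallest is 18
Collecting the picks in order gives the sorted list.
Final answer: [-30, -22, -19, -4, 11, 11, 18]


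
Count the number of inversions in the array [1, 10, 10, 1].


For each element, count the later elements that are smaller than it:
  1 (index 0): smaller elements after it = [] -> 0
  10 (index 1): smaller elements after it = [1] -> 1
  10 (index 2): smaller elements after it = [1] -> 1
Total inversions = 0 + 1 + 1 = 2
Final answer: 2


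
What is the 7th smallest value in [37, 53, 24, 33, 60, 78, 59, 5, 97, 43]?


Sort ascending: [5, 24, 33, 37, 43, 53, 59, 60, 78, 97]
The 7th element (1-indexed) is at index 6.
Value = 59
Final answer: 59


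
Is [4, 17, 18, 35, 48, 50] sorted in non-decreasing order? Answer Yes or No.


Check consecutive pairs:
  4 <= 17? True
  17 <= 18? True
  18 <= 35? True
  35 <= 48? True
  48 <= 50? True
Every consecutive pair is in order, so the list is non-decreasing.
Final answer: Yes


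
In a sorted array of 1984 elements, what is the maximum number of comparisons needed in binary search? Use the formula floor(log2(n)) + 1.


Binary search halves the search space each step.
Maximum comparisons = floor(log2(1984)) + 1
log2(1984) = 10.9542
floor(log2(1984)) = 10, so 10 + 1 = 11
Final answer: 11


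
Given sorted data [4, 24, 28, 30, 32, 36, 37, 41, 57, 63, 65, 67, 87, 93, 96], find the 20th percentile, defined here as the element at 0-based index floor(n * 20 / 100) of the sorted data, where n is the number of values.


The dataset has n = 15 elements.
Index = floor(15 * 20 / 100) = floor(300 / 100) = floor(3) = 3
Counting from index 0 in the sorted data, the element at index 3 is 30.
Final answer: 30


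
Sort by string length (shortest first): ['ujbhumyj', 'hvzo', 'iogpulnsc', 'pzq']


Compute lengths:
  'ujbhumyj' has length 8
  'hvzo' has length 4
  'iogpulnsc' has length 9
  'pzq' has length 3
Lengths in increasing order: 3 < 4 < 8 < 9
Listing the words in that order gives the answer.
Final answer: ['pzq', 'hvzo', 'ujbhumyj', 'iogpulnsc']


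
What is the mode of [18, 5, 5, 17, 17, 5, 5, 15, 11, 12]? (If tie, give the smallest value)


Count the frequency of each value:
  5 appears 4 time(s)
  11 appears 1 time(s)
  12 appears 1 time(s)
  15 appears 1 time(s)
  17 appears 2 time(s)
  18 appears 1 time(s)
Maximum frequency is 4.
Only 5 reaches that frequency, so it is the mode.
Final answer: 5


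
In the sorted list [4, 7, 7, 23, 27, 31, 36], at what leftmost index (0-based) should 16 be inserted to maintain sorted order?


List is sorted: [4, 7, 7, 23, 27, 31, 36]
We need the leftmost position where 16 can be inserted, i.e. the first index whose element is >= 16 (or the end of the list if none is).
Binary search with low=0, high=7 (0-based indices):
  low=0, high=7, mid=3: a[3]=23 >= 16, so high = 3
  low=0, high=3, mid=1: a[1]=7 < 16, so low = 2
  low=2, high=3, mid=2: a[2]=7 < 16, so low = 3
Now low = high = 3, so the insertion index is 3.
Final answer: 3


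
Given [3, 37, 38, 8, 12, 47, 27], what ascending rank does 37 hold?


Sort ascending: [3, 8, 12, 27, 37, 38, 47]
Find 37 in the sorted list.
37 is at position 5 (1-indexed).
Final answer: 5


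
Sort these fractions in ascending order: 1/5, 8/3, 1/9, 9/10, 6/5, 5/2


Convert to decimal for comparison:
  1/5 = 0.2
  8/3 = 2.6667
  1/9 = 0.1111
  9/10 = 0.9
  6/5 = 1.2
  5/2 = 2.5
Decimals in increasing order: 0.1111 < 0.2 < 0.9 < 1.2 < 2.5 < 2.6667
Writing each back as its fraction gives the sorted order.
Final answer: 1/9, 1/5, 9/10, 6/5, 5/2, 8/3


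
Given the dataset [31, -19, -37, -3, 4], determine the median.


First, sort the list: [-37, -19, -3, 4, 31]
The list has 5 elements (odd count).
The middle index is 2 (0-based), and the element there is -3.
Final answer: -3


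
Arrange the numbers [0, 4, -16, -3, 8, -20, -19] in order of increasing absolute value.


Compute absolute values:
  |0| = 0
  |4| = 4
  |-16| = 16
  |-3| = 3
  |8| = 8
  |-20| = 20
  |-19| = 19
Absolute values in increasing order: 0 < 3 < 4 < 8 < 16 < 19 < 20
Listing the original numbers in that order gives the answer.
Final answer: [0, -3, 4, 8, -16, -19, -20]


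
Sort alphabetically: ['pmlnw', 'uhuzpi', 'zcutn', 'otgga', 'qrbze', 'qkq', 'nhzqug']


Compare strings character by character (the first differing letter decides):
  'nhzqug' < 'otgga' since 'n' < 'o' at position 1
  'otgga' < 'pmlnw' since 'o' < 'p' at position 1
  'pmlnw' < 'qkq' since 'p' < 'q' at position 1
  'qkq' < 'qrbze' since 'k' < 'r' at position 2
  'qrbze' < 'uhuzpi' since 'q' < 'u' at position 1
  'uhuzpi' < 'zcutn' since 'u' < 'z' at position 1
Chaining these comparisons gives the alphabetical order.
Final answer: ['nhzqug', 'otgga', 'pmlnw', 'qkq', 'qrbze', 'uhuzpi', 'zcutn']


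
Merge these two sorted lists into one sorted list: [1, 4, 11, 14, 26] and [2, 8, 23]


List A: [1, 4, 11, 14, 26]
List B: [2, 8, 23]
Repeatedly compare the front elements and take the smaller:
  1 vs 2 -> take 1
  4 vs 2 -> take 2
  4 vs 8 -> take 4
  11 vs 8 -> take 8
  11 vs 23 -> take 11
  14 vs 23 -> take 14
  26 vs 23 -> take 23
  B is exhausted; append the rest of A: [26]
Final answer: [1, 2, 4, 8, 11, 14, 23, 26]


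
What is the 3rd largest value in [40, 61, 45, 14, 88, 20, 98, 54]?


Sort descending: [98, 88, 61, 54, 45, 40, 20, 14]
The 3rd element (1-indexed) is at index 2.
Value = 61
Final answer: 61


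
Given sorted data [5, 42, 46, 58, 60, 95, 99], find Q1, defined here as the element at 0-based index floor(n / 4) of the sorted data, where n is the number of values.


The list has n = 7 elements.
Q1 index = floor(7 / 4) = floor(1.75) = 1
Counting from index 0 in the sorted data, the element at index 1 is 42.
Final answer: 42


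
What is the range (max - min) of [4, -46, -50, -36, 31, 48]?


Maximum value: 48
Minimum value: -50
Range = 48 - (-50) = 98
Final answer: 98


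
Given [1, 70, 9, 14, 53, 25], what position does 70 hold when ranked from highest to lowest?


Sort descending: [70, 53, 25, 14, 9, 1]
Find 70 in the sorted list.
70 is at position 1.
Final answer: 1


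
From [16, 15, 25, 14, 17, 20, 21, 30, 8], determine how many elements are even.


Check each element:
  16 is even
  15 is odd
  25 is odd
  14 is even
  17 is odd
  20 is even
  21 is odd
  30 is even
  8 is even
Evens: [16, 14, 20, 30, 8]
Count of evens = 5
Final answer: 5


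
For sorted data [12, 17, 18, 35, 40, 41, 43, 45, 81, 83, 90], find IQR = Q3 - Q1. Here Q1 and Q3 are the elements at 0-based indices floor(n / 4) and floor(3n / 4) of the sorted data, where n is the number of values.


The data has n = 11 elements.
Q1 index = floor(11 / 4) = floor(2.75) = 2; Q3 index = floor(3 * 11 / 4) = floor(8.25) = 8
Q1 = element at index 2 = 18
Q3 = element at index 8 = 81
IQR = 81 - 18 = 63
Final answer: 63


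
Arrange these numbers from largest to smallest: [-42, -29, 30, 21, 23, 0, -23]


Original list: [-42, -29, 30, 21, 23, 0, -23]
Repeatedly take the largest remaining element:
  Remaining [-42, -29, 30, 21, 23, 0, -23] -> largest is 30
  Remaining [-42, -29, 21, 23, 0, -23] -> largest is 23
  Remaining [-42, -29, 21, 0, -23] -> largest is 21
  Remaining [-42, -29, 0, -23] -> largest is 0
  Remaining [-42, -29, -23] -> largest is -23
  Remaining [-42, -29] -> largest is -29
  Remaining [-42] -> largest is -42
Collecting the picks in order gives the descending list.
Final answer: [30, 23, 21, 0, -23, -29, -42]


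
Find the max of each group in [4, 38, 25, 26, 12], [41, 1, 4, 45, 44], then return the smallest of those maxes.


Find max of each group:
  Group 1: [4, 38, 25, 26, 12] -> max = 38
  Group 2: [41, 1, 4, 45, 44] -> max = 45
Maxes: [38, 45]
Minimum of maxes = 38
Final answer: 38


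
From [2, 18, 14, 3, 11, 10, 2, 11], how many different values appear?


List all unique values:
Distinct values: [2, 3, 10, 11, 14, 18]
Count = 6
Final answer: 6


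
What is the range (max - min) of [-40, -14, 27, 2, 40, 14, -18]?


Maximum value: 40
Minimum value: -40
Range = 40 - (-40) = 80
Final answer: 80


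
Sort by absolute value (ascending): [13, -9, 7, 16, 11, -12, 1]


Compute absolute values:
  |13| = 13
  |-9| = 9
  |7| = 7
  |16| = 16
  |11| = 11
  |-12| = 12
  |1| = 1
Absolute values in increasing order: 1 < 7 < 9 < 11 < 12 < 13 < 16
Listing the original numbers in that order gives the answer.
Final answer: [1, 7, -9, 11, -12, 13, 16]


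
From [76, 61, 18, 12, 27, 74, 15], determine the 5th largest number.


Sort descending: [76, 74, 61, 27, 18, 15, 12]
The 5th element (1-indexed) is at index 4.
Value = 18
Final answer: 18


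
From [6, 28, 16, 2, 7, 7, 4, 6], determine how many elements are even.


Check each element:
  6 is even
  28 is even
  16 is even
  2 is even
  7 is odd
  7 is odd
  4 is even
  6 is even
Evens: [6, 28, 16, 2, 4, 6]
Count of evens = 6
Final answer: 6


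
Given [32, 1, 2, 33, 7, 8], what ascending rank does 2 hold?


Sort ascending: [1, 2, 7, 8, 32, 33]
Find 2 in the sorted list.
2 is at position 2 (1-indexed).
Final answer: 2


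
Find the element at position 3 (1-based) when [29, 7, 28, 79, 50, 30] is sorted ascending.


Sort ascending: [7, 28, 29, 30, 50, 79]
The 3rd element (1-indexed) is at index 2.
Value = 29
Final answer: 29


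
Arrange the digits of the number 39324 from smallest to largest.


The number 39324 has digits: 3, 9, 3, 2, 4
Sorted: 2, 3, 3, 4, 9
Joining the sorted digits gives the result.
Final answer: 23349


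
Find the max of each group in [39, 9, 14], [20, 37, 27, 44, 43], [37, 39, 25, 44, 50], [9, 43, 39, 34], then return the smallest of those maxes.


Find max of each group:
  Group 1: [39, 9, 14] -> max = 39
  Group 2: [20, 37, 27, 44, 43] -> max = 44
  Group 3: [37, 39, 25, 44, 50] -> max = 50
  Group 4: [9, 43, 39, 34] -> max = 43
Maxes: [39, 44, 50, 43]
Minimum of maxes = 39
Final answer: 39


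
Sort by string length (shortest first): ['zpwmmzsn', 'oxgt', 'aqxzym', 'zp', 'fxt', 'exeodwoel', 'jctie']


Compute lengths:
  'zpwmmzsn' has length 8
  'oxgt' has length 4
  'aqxzym' has length 6
  'zp' has length 2
  'fxt' has length 3
  'exeodwoel' has length 9
  'jctie' has length 5
Lengths in increasing order: 2 < 3 < 4 < 5 < 6 < 8 < 9
Listing the words in that order gives the answer.
Final answer: ['zp', 'fxt', 'oxgt', 'jctie', 'aqxzym', 'zpwmmzsn', 'exeodwoel']


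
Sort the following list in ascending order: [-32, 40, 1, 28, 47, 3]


Original list: [-32, 40, 1, 28, 47, 3]
Repeatedly take the smallest remaining element:
  Remaining [-32, 40, 1, 28, 47, 3] -> smallest is -32
  Remaining [40, 1, 28, 47, 3] -> smallest is 1
  Remaining [40, 28, 47, 3] -> smallest is 3
  Remaining [40, 28, 47] -> smallest is 28
  Remaining [40, 47] -> smallest is 40
  Remaining [47] -> smallest is 47
Collecting the picks in order gives the sorted list.
Final answer: [-32, 1, 3, 28, 40, 47]


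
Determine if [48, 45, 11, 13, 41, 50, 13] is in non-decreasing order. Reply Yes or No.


Check consecutive pairs:
  48 <= 45? False
  45 <= 11? False
  11 <= 13? True
  13 <= 41? True
  41 <= 50? True
  50 <= 13? False
3 consecutive pair(s) are out of order, so the list is not sorted.
Final answer: No


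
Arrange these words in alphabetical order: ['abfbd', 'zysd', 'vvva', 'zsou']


Compare strings character by character (the first differing letter decides):
  'abfbd' < 'vvva' since 'a' < 'v' at position 1
  'vvva' < 'zsou' since 'v' < 'z' at position 1
  'zsou' < 'zysd' since 's' < 'y' at position 2
Chaining these comparisons gives the alphabetical order.
Final answer: ['abfbd', 'vvva', 'zsou', 'zysd']


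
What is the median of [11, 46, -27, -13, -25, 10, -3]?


First, sort the list: [-27, -25, -13, -3, 10, 11, 46]
The list has 7 elements (odd count).
The middle index is 3 (0-based), and the element there is -3.
Final answer: -3


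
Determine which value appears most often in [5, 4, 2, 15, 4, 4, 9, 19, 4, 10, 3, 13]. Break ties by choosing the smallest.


Count the frequency of each value:
  2 appears 1 time(s)
  3 appears 1 time(s)
  4 appears 4 time(s)
  5 appears 1 time(s)
  9 appears 1 time(s)
  10 appears 1 time(s)
  13 appears 1 time(s)
  15 appears 1 time(s)
  19 appears 1 time(s)
Maximum frequency is 4.
Only 4 reaches that frequency, so it is the mode.
Final answer: 4


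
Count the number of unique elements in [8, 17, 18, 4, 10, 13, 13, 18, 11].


List all unique values:
Distinct values: [4, 8, 10, 11, 13, 17, 18]
Count = 7
Final answer: 7


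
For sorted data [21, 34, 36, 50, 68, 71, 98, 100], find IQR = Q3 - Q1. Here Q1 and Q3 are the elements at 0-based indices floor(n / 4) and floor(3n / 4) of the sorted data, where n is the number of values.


The data has n = 8 elements.
Q1 index = floor(8 / 4) = floor(2) = 2; Q3 index = floor(3 * 8 / 4) = floor(6) = 6
Q1 = element at index 2 = 36
Q3 = element at index 6 = 98
IQR = 98 - 36 = 62
Final answer: 62


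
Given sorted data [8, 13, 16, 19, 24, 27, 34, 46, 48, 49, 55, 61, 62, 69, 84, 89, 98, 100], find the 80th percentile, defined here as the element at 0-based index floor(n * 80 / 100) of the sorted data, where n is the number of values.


The dataset has n = 18 elements.
Index = floor(18 * 80 / 100) = floor(1440 / 100) = floor(14.4) = 14
Counting from index 0 in the sorted data, the element at index 14 is 84.
Final answer: 84


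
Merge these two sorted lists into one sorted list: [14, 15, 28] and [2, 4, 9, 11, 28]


List A: [14, 15, 28]
List B: [2, 4, 9, 11, 28]
Repeatedly compare the front elements and take the smaller:
  14 vs 2 -> take 2
  14 vs 4 -> take 4
  14 vs 9 -> take 9
  14 vs 11 -> take 11
  14 vs 28 -> take 14
  15 vs 28 -> take 15
  28 vs 28 -> take 28
  A is exhausted; append the rest of B: [28]
Final answer: [2, 4, 9, 11, 14, 15, 28, 28]


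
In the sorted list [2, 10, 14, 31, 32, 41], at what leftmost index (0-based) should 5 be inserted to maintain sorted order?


List is sorted: [2, 10, 14, 31, 32, 41]
We need the leftmost position where 5 can be inserted, i.e. the first index whose element is >= 5 (or the end of the list if none is).
Binary search with low=0, high=6 (0-based indices):
  low=0, high=6, mid=3: a[3]=31 >= 5, so high = 3
  low=0, high=3, mid=1: a[1]=10 >= 5, so high = 1
  low=0, high=1, mid=0: a[0]=2 < 5, so low = 1
Now low = high = 1, so the insertion index is 1.
Final answer: 1


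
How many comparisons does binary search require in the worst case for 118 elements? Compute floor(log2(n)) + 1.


Binary search halves the search space each step.
Maximum comparisons = floor(log2(118)) + 1
log2(118) = 6.8826
floor(log2(118)) = 6, so 6 + 1 = 7
Final answer: 7


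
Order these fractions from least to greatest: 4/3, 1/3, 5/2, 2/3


Convert to decimal for comparison:
  4/3 = 1.3333
  1/3 = 0.3333
  5/2 = 2.5
  2/3 = 0.6667
Decimals in increasing order: 0.3333 < 0.6667 < 1.3333 < 2.5
Writing each back as its fraction gives the sorted order.
Final answer: 1/3, 2/3, 4/3, 5/2


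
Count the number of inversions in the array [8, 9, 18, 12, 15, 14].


For each element, count the later elements that are smaller than it:
  8 (index 0): smaller elements after it = [] -> 0
  9 (index 1): smaller elements after it = [] -> 0
  18 (index 2): smaller elements after it = [12, 15, 14] -> 3
  12 (index 3): smaller elements after it = [] -> 0
  15 (index 4): smaller elements after it = [14] -> 1
Total inversions = 0 + 0 + 3 + 0 + 1 = 4
Final answer: 4


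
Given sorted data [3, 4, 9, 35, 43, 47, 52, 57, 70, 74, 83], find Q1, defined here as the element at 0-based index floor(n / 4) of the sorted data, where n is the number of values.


The list has n = 11 elements.
Q1 index = floor(11 / 4) = floor(2.75) = 2
Counting from index 0 in the sorted data, the element at index 2 is 9.
Final answer: 9


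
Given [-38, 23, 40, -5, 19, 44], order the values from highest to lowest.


Original list: [-38, 23, 40, -5, 19, 44]
Repeatedly take the largest remaining element:
  Remaining [-38, 23, 40, -5, 19, 44] -> largest is 44
  Remaining [-38, 23, 40, -5, 19] -> largest is 40
  Remaining [-38, 23, -5, 19] -> largest is 23
  Remaining [-38, -5, 19] -> largest is 19
  Remaining [-38, -5] -> largest is -5
  Remaining [-38] -> largest is -38
Collecting the picks in order gives the descending list.
Final answer: [44, 40, 23, 19, -5, -38]


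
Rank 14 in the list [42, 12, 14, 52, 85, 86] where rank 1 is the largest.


Sort descending: [86, 85, 52, 42, 14, 12]
Find 14 in the sorted list.
14 is at position 5.
Final answer: 5


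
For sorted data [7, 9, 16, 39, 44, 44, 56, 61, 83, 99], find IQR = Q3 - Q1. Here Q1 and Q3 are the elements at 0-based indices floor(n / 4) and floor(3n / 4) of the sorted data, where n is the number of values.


The data has n = 10 elements.
Q1 index = floor(10 / 4) = floor(2.5) = 2; Q3 index = floor(3 * 10 / 4) = floor(7.5) = 7
Q1 = element at index 2 = 16
Q3 = element at index 7 = 61
IQR = 61 - 16 = 45
Final answer: 45


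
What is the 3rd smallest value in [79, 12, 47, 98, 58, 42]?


Sort ascending: [12, 42, 47, 58, 79, 98]
The 3rd element (1-indexed) is at index 2.
Value = 47
Final answer: 47


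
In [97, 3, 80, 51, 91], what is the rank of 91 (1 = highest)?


Sort descending: [97, 91, 80, 51, 3]
Find 91 in the sorted list.
91 is at position 2.
Final answer: 2


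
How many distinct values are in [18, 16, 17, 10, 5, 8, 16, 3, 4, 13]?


List all unique values:
Distinct values: [3, 4, 5, 8, 10, 13, 16, 17, 18]
Count = 9
Final answer: 9


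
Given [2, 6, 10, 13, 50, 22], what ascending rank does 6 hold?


Sort ascending: [2, 6, 10, 13, 22, 50]
Find 6 in the sorted list.
6 is at position 2 (1-indexed).
Final answer: 2


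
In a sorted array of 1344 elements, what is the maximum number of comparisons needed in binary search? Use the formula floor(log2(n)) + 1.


Binary search halves the search space each step.
Maximum comparisons = floor(log2(1344)) + 1
log2(1344) = 10.3923
floor(log2(1344)) = 10, so 10 + 1 = 11
Final answer: 11


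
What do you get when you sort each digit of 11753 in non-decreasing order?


The number 11753 has digits: 1, 1, 7, 5, 3
Sorted: 1, 1, 3, 5, 7
Joining the sorted digits gives the result.
Final answer: 11357


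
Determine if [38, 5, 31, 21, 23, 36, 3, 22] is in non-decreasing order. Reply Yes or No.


Check consecutive pairs:
  38 <= 5? False
  5 <= 31? True
  31 <= 21? False
  21 <= 23? True
  23 <= 36? True
  36 <= 3? False
  3 <= 22? True
3 consecutive pair(s) are out of order, so the list is not sorted.
Final answer: No


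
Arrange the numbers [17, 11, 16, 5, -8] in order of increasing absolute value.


Compute absolute values:
  |17| = 17
  |11| = 11
  |16| = 16
  |5| = 5
  |-8| = 8
Absolute values in increasing order: 5 < 8 < 11 < 16 < 17
Listing the original numbers in that order gives the answer.
Final answer: [5, -8, 11, 16, 17]


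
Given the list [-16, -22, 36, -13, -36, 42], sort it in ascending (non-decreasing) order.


Original list: [-16, -22, 36, -13, -36, 42]
Repeatedly take the smallest remaining element:
  Remaining [-16, -22, 36, -13, -36, 42] -> smallest is -36
  Remaining [-16, -22, 36, -13, 42] -> smallest is -22
  Remaining [-16, 36, -13, 42] -> smallest is -16
  Remaining [36, -13, 42] -> smallest is -13
  Remaining [36, 42] -> smallest is 36
  Remaining [42] -> smallest is 42
Collecting the picks in order gives the sorted list.
Final answer: [-36, -22, -16, -13, 36, 42]


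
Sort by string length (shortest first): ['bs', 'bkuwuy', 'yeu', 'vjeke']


Compute lengths:
  'bs' has length 2
  'bkuwuy' has length 6
  'yeu' has length 3
  'vjeke' has length 5
Lengths in increasing order: 2 < 3 < 5 < 6
Listing the words in that order gives the answer.
Final answer: ['bs', 'yeu', 'vjeke', 'bkuwuy']


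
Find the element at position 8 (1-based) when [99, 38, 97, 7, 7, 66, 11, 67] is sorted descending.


Sort descending: [99, 97, 67, 66, 38, 11, 7, 7]
The 8th element (1-indexed) is at index 7.
Value = 7
Final answer: 7


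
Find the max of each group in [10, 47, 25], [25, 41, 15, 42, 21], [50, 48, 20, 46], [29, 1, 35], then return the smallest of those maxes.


Find max of each group:
  Group 1: [10, 47, 25] -> max = 47
  Group 2: [25, 41, 15, 42, 21] -> max = 42
  Group 3: [50, 48, 20, 46] -> max = 50
  Group 4: [29, 1, 35] -> max = 35
Maxes: [47, 42, 50, 35]
Minimum of maxes = 35
Final answer: 35


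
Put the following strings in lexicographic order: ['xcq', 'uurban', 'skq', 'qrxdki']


Compare strings character by character (the first differing letter decides):
  'qrxdki' < 'skq' since 'q' < 's' at position 1
  'skq' < 'uurban' since 's' < 'u' at position 1
  'uurban' < 'xcq' since 'u' < 'x' at position 1
Chaining these comparisons gives the alphabetical order.
Final answer: ['qrxdki', 'skq', 'uurban', 'xcq']


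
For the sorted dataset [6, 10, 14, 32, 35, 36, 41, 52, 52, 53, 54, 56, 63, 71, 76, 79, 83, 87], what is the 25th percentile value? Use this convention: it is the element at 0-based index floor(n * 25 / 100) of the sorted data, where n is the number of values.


The dataset has n = 18 elements.
Index = floor(18 * 25 / 100) = floor(450 / 100) = floor(4.5) = 4
Counting from index 0 in the sorted data, the element at index 4 is 35.
Final answer: 35


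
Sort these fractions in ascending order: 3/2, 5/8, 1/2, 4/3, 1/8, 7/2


Convert to decimal for comparison:
  3/2 = 1.5
  5/8 = 0.625
  1/2 = 0.5
  4/3 = 1.3333
  1/8 = 0.125
  7/2 = 3.5
Decimals in increasing order: 0.125 < 0.5 < 0.625 < 1.3333 < 1.5 < 3.5
Writing each back as its fraction gives the sorted order.
Final answer: 1/8, 1/2, 5/8, 4/3, 3/2, 7/2


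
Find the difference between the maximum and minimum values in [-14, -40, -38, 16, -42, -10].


Maximum value: 16
Minimum value: -42
Range = 16 - (-42) = 58
Final answer: 58


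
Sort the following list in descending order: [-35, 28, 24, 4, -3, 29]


Original list: [-35, 28, 24, 4, -3, 29]
Repeatedly take the largest remaining element:
  Remaining [-35, 28, 24, 4, -3, 29] -> largest is 29
  Remaining [-35, 28, 24, 4, -3] -> largest is 28
  Remaining [-35, 24, 4, -3] -> largest is 24
  Remaining [-35, 4, -3] -> largest is 4
  Remaining [-35, -3] -> largest is -3
  Remaining [-35] -> largest is -35
Collecting the picks in order gives the descending list.
Final answer: [29, 28, 24, 4, -3, -35]


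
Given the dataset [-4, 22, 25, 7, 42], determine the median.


First, sort the list: [-4, 7, 22, 25, 42]
The list has 5 elements (odd count).
The middle index is 2 (0-based), and the element there is 22.
Final answer: 22


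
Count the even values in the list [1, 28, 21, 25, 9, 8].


Check each element:
  1 is odd
  28 is even
  21 is odd
  25 is odd
  9 is odd
  8 is even
Evens: [28, 8]
Count of evens = 2
Final answer: 2


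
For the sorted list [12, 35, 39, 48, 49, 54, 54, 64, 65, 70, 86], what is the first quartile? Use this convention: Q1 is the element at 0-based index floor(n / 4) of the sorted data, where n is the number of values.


The list has n = 11 elements.
Q1 index = floor(11 / 4) = floor(2.75) = 2
Counting from index 0 in the sorted data, the element at index 2 is 39.
Final answer: 39


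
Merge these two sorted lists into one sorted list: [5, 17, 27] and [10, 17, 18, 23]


List A: [5, 17, 27]
List B: [10, 17, 18, 23]
Repeatedly compare the front elements and take the smaller:
  5 vs 10 -> take 5
  17 vs 10 -> take 10
  17 vs 17 -> take 17
  27 vs 17 -> take 17
  27 vs 18 -> take 18
  27 vs 23 -> take 23
  B is exhausted; append the rest of A: [27]
Final answer: [5, 10, 17, 17, 18, 23, 27]


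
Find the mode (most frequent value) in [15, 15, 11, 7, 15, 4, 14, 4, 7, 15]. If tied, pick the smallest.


Count the frequency of each value:
  4 appears 2 time(s)
  7 appears 2 time(s)
  11 appears 1 time(s)
  14 appears 1 time(s)
  15 appears 4 time(s)
Maximum frequency is 4.
Only 15 reaches that frequency, so it is the mode.
Final answer: 15


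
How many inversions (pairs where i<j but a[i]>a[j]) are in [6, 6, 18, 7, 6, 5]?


For each element, count the later elements that are smaller than it:
  6 (index 0): smaller elements after it = [5] -> 1
  6 (index 1): smaller elements after it = [5] -> 1
  18 (index 2): smaller elements after it = [7, 6, 5] -> 3
  7 (index 3): smaller elements after it = [6, 5] -> 2
  6 (index 4): smaller elements after it = [5] -> 1
Total inversions = 1 + 1 + 3 + 2 + 1 = 8
Final answer: 8


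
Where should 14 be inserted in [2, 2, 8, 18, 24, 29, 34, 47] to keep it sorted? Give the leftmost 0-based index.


List is sorted: [2, 2, 8, 18, 24, 29, 34, 47]
We need the leftmost position where 14 can be inserted, i.e. the first index whose element is >= 14 (or the end of the list if none is).
Binary search with low=0, high=8 (0-based indices):
  low=0, high=8, mid=4: a[4]=24 >= 14, so high = 4
  low=0, high=4, mid=2: a[2]=8 < 14, so low = 3
  low=3, high=4, mid=3: a[3]=18 >= 14, so high = 3
Now low = high = 3, so the insertion index is 3.
Final answer: 3


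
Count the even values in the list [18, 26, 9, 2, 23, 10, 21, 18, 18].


Check each element:
  18 is even
  26 is even
  9 is odd
  2 is even
  23 is odd
  10 is even
  21 is odd
  18 is even
  18 is even
Evens: [18, 26, 2, 10, 18, 18]
Count of evens = 6
Final answer: 6


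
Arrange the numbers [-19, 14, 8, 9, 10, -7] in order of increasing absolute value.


Compute absolute values:
  |-19| = 19
  |14| = 14
  |8| = 8
  |9| = 9
  |10| = 10
  |-7| = 7
Absolute values in increasing order: 7 < 8 < 9 < 10 < 14 < 19
Listing the original numbers in that order gives the answer.
Final answer: [-7, 8, 9, 10, 14, -19]


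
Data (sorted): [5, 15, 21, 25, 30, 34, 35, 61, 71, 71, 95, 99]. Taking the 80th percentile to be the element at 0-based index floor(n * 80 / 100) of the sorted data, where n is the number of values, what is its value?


The dataset has n = 12 elements.
Index = floor(12 * 80 / 100) = floor(960 / 100) = floor(9.6) = 9
Counting from index 0 in the sorted data, the element at index 9 is 71.
Final answer: 71


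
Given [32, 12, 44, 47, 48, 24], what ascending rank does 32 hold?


Sort ascending: [12, 24, 32, 44, 47, 48]
Find 32 in the sorted list.
32 is at position 3 (1-indexed).
Final answer: 3


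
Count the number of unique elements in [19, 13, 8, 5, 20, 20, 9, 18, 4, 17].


List all unique values:
Distinct values: [4, 5, 8, 9, 13, 17, 18, 19, 20]
Count = 9
Final answer: 9


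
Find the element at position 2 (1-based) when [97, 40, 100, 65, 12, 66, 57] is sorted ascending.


Sort ascending: [12, 40, 57, 65, 66, 97, 100]
The 2nd element (1-indexed) is at index 1.
Value = 40
Final answer: 40


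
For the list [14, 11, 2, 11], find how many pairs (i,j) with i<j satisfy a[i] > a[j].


For each element, count the later elements that are smaller than it:
  14 (index 0): smaller elements after it = [11, 2, 11] -> 3
  11 (index 1): smaller elements after it = [2] -> 1
  2 (index 2): smaller elements after it = [] -> 0
Total inversions = 3 + 1 + 0 = 4
Final answer: 4


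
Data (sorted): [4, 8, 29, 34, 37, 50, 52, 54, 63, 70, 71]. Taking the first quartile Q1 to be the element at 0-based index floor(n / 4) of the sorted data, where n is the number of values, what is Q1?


The list has n = 11 elements.
Q1 index = floor(11 / 4) = floor(2.75) = 2
Counting from index 0 in the sorted data, the element at index 2 is 29.
Final answer: 29


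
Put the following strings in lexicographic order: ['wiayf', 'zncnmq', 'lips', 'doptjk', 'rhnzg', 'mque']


Compare strings character by character (the first differing letter decides):
  'doptjk' < 'lips' since 'd' < 'l' at position 1
  'lips' < 'mque' since 'l' < 'm' at position 1
  'mque' < 'rhnzg' since 'm' < 'r' at position 1
  'rhnzg' < 'wiayf' since 'r' < 'w' at position 1
  'wiayf' < 'zncnmq' since 'w' < 'z' at position 1
Chaining these comparisons gives the alphabetical order.
Final answer: ['doptjk', 'lips', 'mque', 'rhnzg', 'wiayf', 'zncnmq']


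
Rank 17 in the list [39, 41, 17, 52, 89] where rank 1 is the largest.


Sort descending: [89, 52, 41, 39, 17]
Find 17 in the sorted list.
17 is at position 5.
Final answer: 5


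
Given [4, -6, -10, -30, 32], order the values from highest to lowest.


Original list: [4, -6, -10, -30, 32]
Repeatedly take the largest remaining element:
  Remaining [4, -6, -10, -30, 32] -> largest is 32
  Remaining [4, -6, -10, -30] -> largest is 4
  Remaining [-6, -10, -30] -> largest is -6
  Remaining [-10, -30] -> largest is -10
  Remaining [-30] -> largest is -30
Collecting the picks in order gives the descending list.
Final answer: [32, 4, -6, -10, -30]


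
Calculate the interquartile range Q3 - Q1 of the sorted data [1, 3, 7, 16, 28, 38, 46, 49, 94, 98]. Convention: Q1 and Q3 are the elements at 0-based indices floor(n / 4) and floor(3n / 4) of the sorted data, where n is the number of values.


The data has n = 10 elements.
Q1 index = floor(10 / 4) = floor(2.5) = 2; Q3 index = floor(3 * 10 / 4) = floor(7.5) = 7
Q1 = element at index 2 = 7
Q3 = element at index 7 = 49
IQR = 49 - 7 = 42
Final answer: 42


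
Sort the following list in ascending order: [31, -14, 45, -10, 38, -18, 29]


Original list: [31, -14, 45, -10, 38, -18, 29]
Repeatedly take the smallest remaining element:
  Remaining [31, -14, 45, -10, 38, -18, 29] -> smallest is -18
  Remaining [31, -14, 45, -10, 38, 29] -> smallest is -14
  Remaining [31, 45, -10, 38, 29] -> smallest is -10
  Remaining [31, 45, 38, 29] -> smallest is 29
  Remaining [31, 45, 38] -> smallest is 31
  Remaining [45, 38] -> smallest is 38
  Remaining [45] -> smallest is 45
Collecting the picks in order gives the sorted list.
Final answer: [-18, -14, -10, 29, 31, 38, 45]


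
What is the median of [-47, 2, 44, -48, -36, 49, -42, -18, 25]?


First, sort the list: [-48, -47, -42, -36, -18, 2, 25, 44, 49]
The list has 9 elements (odd count).
The middle index is 4 (0-based), and the element there is -18.
Final answer: -18


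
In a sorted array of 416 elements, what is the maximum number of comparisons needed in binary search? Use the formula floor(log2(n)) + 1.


Binary search halves the search space each step.
Maximum comparisons = floor(log2(416)) + 1
log2(416) = 8.7004
floor(log2(416)) = 8, so 8 + 1 = 9
Final answer: 9


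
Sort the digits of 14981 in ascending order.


The number 14981 has digits: 1, 4, 9, 8, 1
Sorted: 1, 1, 4, 8, 9
Joining the sorted digits gives the result.
Final answer: 11489
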